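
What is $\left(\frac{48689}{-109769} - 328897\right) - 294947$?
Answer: $- \frac{68478780725}{109769} \approx -6.2384 \cdot 10^{5}$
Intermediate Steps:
$\left(\frac{48689}{-109769} - 328897\right) - 294947 = \left(48689 \left(- \frac{1}{109769}\right) - 328897\right) - 294947 = \left(- \frac{48689}{109769} - 328897\right) - 294947 = - \frac{36102743482}{109769} - 294947 = - \frac{68478780725}{109769}$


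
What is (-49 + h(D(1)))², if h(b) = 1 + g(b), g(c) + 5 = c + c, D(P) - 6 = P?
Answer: 1521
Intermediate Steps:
D(P) = 6 + P
g(c) = -5 + 2*c (g(c) = -5 + (c + c) = -5 + 2*c)
h(b) = -4 + 2*b (h(b) = 1 + (-5 + 2*b) = -4 + 2*b)
(-49 + h(D(1)))² = (-49 + (-4 + 2*(6 + 1)))² = (-49 + (-4 + 2*7))² = (-49 + (-4 + 14))² = (-49 + 10)² = (-39)² = 1521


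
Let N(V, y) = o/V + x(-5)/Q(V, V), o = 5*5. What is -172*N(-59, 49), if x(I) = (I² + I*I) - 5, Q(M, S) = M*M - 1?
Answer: 241789/3422 ≈ 70.657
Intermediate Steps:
o = 25
Q(M, S) = -1 + M² (Q(M, S) = M² - 1 = -1 + M²)
x(I) = -5 + 2*I² (x(I) = (I² + I²) - 5 = 2*I² - 5 = -5 + 2*I²)
N(V, y) = 25/V + 45/(-1 + V²) (N(V, y) = 25/V + (-5 + 2*(-5)²)/(-1 + V²) = 25/V + (-5 + 2*25)/(-1 + V²) = 25/V + (-5 + 50)/(-1 + V²) = 25/V + 45/(-1 + V²))
-172*N(-59, 49) = -172*(-25 + 25*(-59)² + 45*(-59))/((-59)³ - 1*(-59)) = -172*(-25 + 25*3481 - 2655)/(-205379 + 59) = -172*(-25 + 87025 - 2655)/(-205320) = -(-43)*84345/51330 = -172*(-5623/13688) = 241789/3422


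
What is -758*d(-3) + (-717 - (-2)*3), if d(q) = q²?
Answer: -7533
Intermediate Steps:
-758*d(-3) + (-717 - (-2)*3) = -758*(-3)² + (-717 - (-2)*3) = -758*9 + (-717 - 1*(-6)) = -6822 + (-717 + 6) = -6822 - 711 = -7533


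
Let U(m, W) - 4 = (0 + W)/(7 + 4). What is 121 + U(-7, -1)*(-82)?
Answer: -2195/11 ≈ -199.55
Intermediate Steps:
U(m, W) = 4 + W/11 (U(m, W) = 4 + (0 + W)/(7 + 4) = 4 + W/11)
121 + U(-7, -1)*(-82) = 121 + (4 + (1/11)*(-1))*(-82) = 121 + (4 - 1/11)*(-82) = 121 + (43/11)*(-82) = 121 - 3526/11 = -2195/11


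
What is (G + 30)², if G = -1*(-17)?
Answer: 2209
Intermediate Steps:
G = 17
(G + 30)² = (17 + 30)² = 47² = 2209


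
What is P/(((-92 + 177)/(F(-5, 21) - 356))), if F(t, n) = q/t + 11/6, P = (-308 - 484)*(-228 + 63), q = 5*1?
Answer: -9282636/17 ≈ -5.4604e+5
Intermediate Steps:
q = 5
P = 130680 (P = -792*(-165) = 130680)
F(t, n) = 11/6 + 5/t (F(t, n) = 5/t + 11/6 = 11/6 + 5/t)
P/(((-92 + 177)/(F(-5, 21) - 356))) = 130680/(((-92 + 177)/((11/6 + 5/(-5)) - 356))) = 130680/((85/((11/6 + 5*(-1/5)) - 356))) = 130680/((85/((11/6 - 1) - 356))) = 130680/((85/(5/6 - 356))) = 130680/((85/(-2131/6))) = 130680/((85*(-6/2131))) = 130680/(-510/2131) = 130680*(-2131/510) = -9282636/17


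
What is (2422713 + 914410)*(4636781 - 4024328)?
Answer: 2043830992719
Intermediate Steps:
(2422713 + 914410)*(4636781 - 4024328) = 3337123*612453 = 2043830992719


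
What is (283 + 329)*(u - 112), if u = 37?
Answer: -45900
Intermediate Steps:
(283 + 329)*(u - 112) = (283 + 329)*(37 - 112) = 612*(-75) = -45900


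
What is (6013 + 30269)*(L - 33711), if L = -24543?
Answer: -2113571628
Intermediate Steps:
(6013 + 30269)*(L - 33711) = (6013 + 30269)*(-24543 - 33711) = 36282*(-58254) = -2113571628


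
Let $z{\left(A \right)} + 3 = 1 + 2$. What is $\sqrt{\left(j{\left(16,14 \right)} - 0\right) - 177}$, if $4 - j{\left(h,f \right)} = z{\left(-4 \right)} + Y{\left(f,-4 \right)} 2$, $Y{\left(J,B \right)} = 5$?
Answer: $i \sqrt{183} \approx 13.528 i$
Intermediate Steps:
$z{\left(A \right)} = 0$ ($z{\left(A \right)} = -3 + \left(1 + 2\right) = -3 + 3 = 0$)
$j{\left(h,f \right)} = -6$ ($j{\left(h,f \right)} = 4 - \left(0 + 5 \cdot 2\right) = 4 - \left(0 + 10\right) = 4 - 10 = -6$)
$\sqrt{\left(j{\left(16,14 \right)} - 0\right) - 177} = \sqrt{\left(-6 - 0\right) - 177} = \sqrt{\left(-6 + 0\right) - 177} = \sqrt{-6 - 177} = \sqrt{-183} = i \sqrt{183}$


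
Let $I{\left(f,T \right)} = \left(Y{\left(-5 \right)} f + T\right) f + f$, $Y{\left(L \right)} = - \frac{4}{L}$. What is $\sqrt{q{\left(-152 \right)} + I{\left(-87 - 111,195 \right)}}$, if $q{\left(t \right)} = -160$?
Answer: $\frac{14 i \sqrt{970}}{5} \approx 87.206 i$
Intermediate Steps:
$I{\left(f,T \right)} = f + f \left(T + \frac{4 f}{5}\right)$ ($I{\left(f,T \right)} = \left(- \frac{4}{-5} f + T\right) f + f = \left(\left(-4\right) \left(- \frac{1}{5}\right) f + T\right) f + f = \left(\frac{4 f}{5} + T\right) f + f = \left(T + \frac{4 f}{5}\right) f + f = f \left(T + \frac{4 f}{5}\right) + f = f + f \left(T + \frac{4 f}{5}\right)$)
$\sqrt{q{\left(-152 \right)} + I{\left(-87 - 111,195 \right)}} = \sqrt{-160 + \frac{\left(-87 - 111\right) \left(5 + 4 \left(-87 - 111\right) + 5 \cdot 195\right)}{5}} = \sqrt{-160 + \frac{1}{5} \left(-198\right) \left(5 + 4 \left(-198\right) + 975\right)} = \sqrt{-160 + \frac{1}{5} \left(-198\right) \left(5 - 792 + 975\right)} = \sqrt{-160 + \frac{1}{5} \left(-198\right) 188} = \sqrt{-160 - \frac{37224}{5}} = \sqrt{- \frac{38024}{5}} = \frac{14 i \sqrt{970}}{5}$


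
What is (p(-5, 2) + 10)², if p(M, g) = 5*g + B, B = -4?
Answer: 256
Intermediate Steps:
p(M, g) = -4 + 5*g (p(M, g) = 5*g - 4 = -4 + 5*g)
(p(-5, 2) + 10)² = ((-4 + 5*2) + 10)² = ((-4 + 10) + 10)² = (6 + 10)² = 16² = 256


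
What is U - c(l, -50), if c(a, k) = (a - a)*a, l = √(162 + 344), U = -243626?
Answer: -243626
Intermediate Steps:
l = √506 ≈ 22.494
c(a, k) = 0 (c(a, k) = 0*a = 0)
U - c(l, -50) = -243626 - 1*0 = -243626 + 0 = -243626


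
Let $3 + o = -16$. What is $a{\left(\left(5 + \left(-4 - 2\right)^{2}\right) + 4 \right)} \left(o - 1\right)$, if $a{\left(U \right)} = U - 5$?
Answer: $-800$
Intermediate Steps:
$o = -19$ ($o = -3 - 16 = -19$)
$a{\left(U \right)} = -5 + U$ ($a{\left(U \right)} = U - 5 = -5 + U$)
$a{\left(\left(5 + \left(-4 - 2\right)^{2}\right) + 4 \right)} \left(o - 1\right) = \left(-5 + \left(\left(5 + \left(-4 - 2\right)^{2}\right) + 4\right)\right) \left(-19 - 1\right) = \left(-5 + \left(\left(5 + \left(-6\right)^{2}\right) + 4\right)\right) \left(-20\right) = \left(-5 + \left(\left(5 + 36\right) + 4\right)\right) \left(-20\right) = \left(-5 + \left(41 + 4\right)\right) \left(-20\right) = \left(-5 + 45\right) \left(-20\right) = 40 \left(-20\right) = -800$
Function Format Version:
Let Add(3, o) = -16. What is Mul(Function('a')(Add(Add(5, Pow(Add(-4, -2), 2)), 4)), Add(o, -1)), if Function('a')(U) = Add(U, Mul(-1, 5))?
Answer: -800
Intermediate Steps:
o = -19 (o = Add(-3, -16) = -19)
Function('a')(U) = Add(-5, U) (Function('a')(U) = Add(U, -5) = Add(-5, U))
Mul(Function('a')(Add(Add(5, Pow(Add(-4, -2), 2)), 4)), Add(o, -1)) = Mul(Add(-5, Add(Add(5, Pow(Add(-4, -2), 2)), 4)), Add(-19, -1)) = Mul(Add(-5, Add(Add(5, Pow(-6, 2)), 4)), -20) = Mul(Add(-5, Add(Add(5, 36), 4)), -20) = Mul(Add(-5, Add(41, 4)), -20) = Mul(Add(-5, 45), -20) = Mul(40, -20) = -800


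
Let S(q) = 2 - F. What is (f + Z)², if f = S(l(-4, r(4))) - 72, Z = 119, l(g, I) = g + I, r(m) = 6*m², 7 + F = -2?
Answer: 3364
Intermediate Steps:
F = -9 (F = -7 - 2 = -9)
l(g, I) = I + g
S(q) = 11 (S(q) = 2 - 1*(-9) = 2 + 9 = 11)
f = -61 (f = 11 - 72 = -61)
(f + Z)² = (-61 + 119)² = 58² = 3364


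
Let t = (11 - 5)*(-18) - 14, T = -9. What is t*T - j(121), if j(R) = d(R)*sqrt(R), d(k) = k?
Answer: -233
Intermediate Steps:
j(R) = R**(3/2) (j(R) = R*sqrt(R) = R**(3/2))
t = -122 (t = 6*(-18) - 14 = -108 - 14 = -122)
t*T - j(121) = -122*(-9) - 121**(3/2) = 1098 - 1*1331 = 1098 - 1331 = -233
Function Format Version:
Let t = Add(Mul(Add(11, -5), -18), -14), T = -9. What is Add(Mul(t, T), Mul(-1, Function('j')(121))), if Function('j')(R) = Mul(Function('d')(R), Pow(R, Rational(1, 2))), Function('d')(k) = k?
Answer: -233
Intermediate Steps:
Function('j')(R) = Pow(R, Rational(3, 2)) (Function('j')(R) = Mul(R, Pow(R, Rational(1, 2))) = Pow(R, Rational(3, 2)))
t = -122 (t = Add(Mul(6, -18), -14) = Add(-108, -14) = -122)
Add(Mul(t, T), Mul(-1, Function('j')(121))) = Add(Mul(-122, -9), Mul(-1, Pow(121, Rational(3, 2)))) = Add(1098, Mul(-1, 1331)) = Add(1098, -1331) = -233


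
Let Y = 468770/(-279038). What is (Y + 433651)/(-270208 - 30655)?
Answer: -60502319484/41976104897 ≈ -1.4414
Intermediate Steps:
Y = -234385/139519 (Y = 468770*(-1/279038) = -234385/139519 ≈ -1.6800)
(Y + 433651)/(-270208 - 30655) = (-234385/139519 + 433651)/(-270208 - 30655) = (60502319484/139519)/(-300863) = (60502319484/139519)*(-1/300863) = -60502319484/41976104897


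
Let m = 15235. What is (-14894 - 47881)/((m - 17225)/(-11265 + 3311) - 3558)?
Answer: 249656175/14149171 ≈ 17.645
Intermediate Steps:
(-14894 - 47881)/((m - 17225)/(-11265 + 3311) - 3558) = (-14894 - 47881)/((15235 - 17225)/(-11265 + 3311) - 3558) = -62775/(-1990/(-7954) - 3558) = -62775/(-1990*(-1/7954) - 3558) = -62775/(995/3977 - 3558) = -62775/(-14149171/3977) = -62775*(-3977/14149171) = 249656175/14149171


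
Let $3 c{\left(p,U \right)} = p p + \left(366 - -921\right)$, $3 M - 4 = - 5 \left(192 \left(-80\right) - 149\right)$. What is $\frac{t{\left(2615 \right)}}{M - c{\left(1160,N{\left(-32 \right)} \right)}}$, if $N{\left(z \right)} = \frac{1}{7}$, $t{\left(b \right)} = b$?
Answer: $- \frac{7845}{1269338} \approx -0.0061804$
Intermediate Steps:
$N{\left(z \right)} = \frac{1}{7}$
$M = \frac{77549}{3}$ ($M = \frac{4}{3} + \frac{\left(-5\right) \left(192 \left(-80\right) - 149\right)}{3} = \frac{4}{3} + \frac{\left(-5\right) \left(-15360 - 149\right)}{3} = \frac{4}{3} + \frac{\left(-5\right) \left(-15509\right)}{3} = \frac{4}{3} + \frac{1}{3} \cdot 77545 = \frac{4}{3} + \frac{77545}{3} = \frac{77549}{3} \approx 25850.0$)
$c{\left(p,U \right)} = 429 + \frac{p^{2}}{3}$ ($c{\left(p,U \right)} = \frac{p p + \left(366 - -921\right)}{3} = \frac{p^{2} + \left(366 + 921\right)}{3} = \frac{p^{2} + 1287}{3} = \frac{1287 + p^{2}}{3} = 429 + \frac{p^{2}}{3}$)
$\frac{t{\left(2615 \right)}}{M - c{\left(1160,N{\left(-32 \right)} \right)}} = \frac{2615}{\frac{77549}{3} - \left(429 + \frac{1160^{2}}{3}\right)} = \frac{2615}{\frac{77549}{3} - \left(429 + \frac{1}{3} \cdot 1345600\right)} = \frac{2615}{\frac{77549}{3} - \left(429 + \frac{1345600}{3}\right)} = \frac{2615}{\frac{77549}{3} - \frac{1346887}{3}} = \frac{2615}{- \frac{1269338}{3}} = 2615 \left(- \frac{3}{1269338}\right) = - \frac{7845}{1269338}$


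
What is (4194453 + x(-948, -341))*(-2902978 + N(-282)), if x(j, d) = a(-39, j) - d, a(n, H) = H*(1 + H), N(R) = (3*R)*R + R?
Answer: -13570056874400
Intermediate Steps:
N(R) = R + 3*R² (N(R) = 3*R² + R = R + 3*R²)
x(j, d) = -d + j*(1 + j) (x(j, d) = j*(1 + j) - d = -d + j*(1 + j))
(4194453 + x(-948, -341))*(-2902978 + N(-282)) = (4194453 + (-1*(-341) - 948*(1 - 948)))*(-2902978 - 282*(1 + 3*(-282))) = (4194453 + (341 - 948*(-947)))*(-2902978 - 282*(1 - 846)) = (4194453 + (341 + 897756))*(-2902978 - 282*(-845)) = (4194453 + 898097)*(-2902978 + 238290) = 5092550*(-2664688) = -13570056874400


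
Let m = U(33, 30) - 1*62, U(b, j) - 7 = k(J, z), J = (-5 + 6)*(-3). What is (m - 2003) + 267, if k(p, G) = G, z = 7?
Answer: -1784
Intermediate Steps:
J = -3 (J = 1*(-3) = -3)
U(b, j) = 14 (U(b, j) = 7 + 7 = 14)
m = -48 (m = 14 - 1*62 = 14 - 62 = -48)
(m - 2003) + 267 = (-48 - 2003) + 267 = -2051 + 267 = -1784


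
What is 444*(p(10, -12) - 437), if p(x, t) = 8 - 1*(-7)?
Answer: -187368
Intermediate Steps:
p(x, t) = 15 (p(x, t) = 8 + 7 = 15)
444*(p(10, -12) - 437) = 444*(15 - 437) = 444*(-422) = -187368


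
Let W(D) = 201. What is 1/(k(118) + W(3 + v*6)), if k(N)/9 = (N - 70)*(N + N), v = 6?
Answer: 1/102153 ≈ 9.7892e-6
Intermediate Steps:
k(N) = 18*N*(-70 + N) (k(N) = 9*((N - 70)*(N + N)) = 9*((-70 + N)*(2*N)) = 9*(2*N*(-70 + N)) = 18*N*(-70 + N))
1/(k(118) + W(3 + v*6)) = 1/(18*118*(-70 + 118) + 201) = 1/(18*118*48 + 201) = 1/(101952 + 201) = 1/102153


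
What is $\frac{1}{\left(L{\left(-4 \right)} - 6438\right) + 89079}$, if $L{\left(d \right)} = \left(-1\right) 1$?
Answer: $\frac{1}{82640} \approx 1.2101 \cdot 10^{-5}$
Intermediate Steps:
$L{\left(d \right)} = -1$
$\frac{1}{\left(L{\left(-4 \right)} - 6438\right) + 89079} = \frac{1}{\left(-1 - 6438\right) + 89079} = \frac{1}{-6439 + 89079} = \frac{1}{82640}$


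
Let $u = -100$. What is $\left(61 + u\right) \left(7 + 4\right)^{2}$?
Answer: $-4719$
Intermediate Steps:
$\left(61 + u\right) \left(7 + 4\right)^{2} = \left(61 - 100\right) \left(7 + 4\right)^{2} = - 39 \cdot 11^{2} = \left(-39\right) 121 = -4719$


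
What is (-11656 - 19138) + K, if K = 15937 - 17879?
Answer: -32736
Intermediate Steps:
K = -1942
(-11656 - 19138) + K = (-11656 - 19138) - 1942 = -30794 - 1942 = -32736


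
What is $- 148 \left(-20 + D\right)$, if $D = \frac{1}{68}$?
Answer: $\frac{50283}{17} \approx 2957.8$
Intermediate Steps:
$D = \frac{1}{68} \approx 0.014706$
$- 148 \left(-20 + D\right) = - 148 \left(-20 + \frac{1}{68}\right) = \left(-148\right) \left(- \frac{1359}{68}\right) = \frac{50283}{17}$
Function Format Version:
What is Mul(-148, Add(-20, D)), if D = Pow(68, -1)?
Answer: Rational(50283, 17) ≈ 2957.8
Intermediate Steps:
D = Rational(1, 68) ≈ 0.014706
Mul(-148, Add(-20, D)) = Mul(-148, Add(-20, Rational(1, 68))) = Mul(-148, Rational(-1359, 68)) = Rational(50283, 17)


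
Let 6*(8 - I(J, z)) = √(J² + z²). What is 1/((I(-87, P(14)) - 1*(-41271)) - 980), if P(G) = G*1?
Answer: 1450764/58464330671 + 6*√7765/58464330671 ≈ 2.4824e-5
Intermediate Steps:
P(G) = G
I(J, z) = 8 - √(J² + z²)/6
1/((I(-87, P(14)) - 1*(-41271)) - 980) = 1/(((8 - √((-87)² + 14²)/6) - 1*(-41271)) - 980) = 1/(((8 - √(7569 + 196)/6) + 41271) - 980) = 1/(((8 - √7765/6) + 41271) - 980) = 1/((41279 - √7765/6) - 980) = 1/(40299 - √7765/6)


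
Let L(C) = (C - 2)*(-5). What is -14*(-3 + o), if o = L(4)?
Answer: 182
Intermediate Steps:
L(C) = 10 - 5*C (L(C) = (-2 + C)*(-5) = 10 - 5*C)
o = -10 (o = 10 - 5*4 = 10 - 20 = -10)
-14*(-3 + o) = -14*(-3 - 10) = -14*(-13) = 182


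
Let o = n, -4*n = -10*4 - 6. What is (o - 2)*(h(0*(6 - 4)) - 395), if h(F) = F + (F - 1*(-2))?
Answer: -7467/2 ≈ -3733.5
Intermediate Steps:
n = 23/2 (n = -(-10*4 - 6)/4 = -(-40 - 6)/4 = -1/4*(-46) = 23/2 ≈ 11.500)
h(F) = 2 + 2*F (h(F) = F + (F + 2) = F + (2 + F) = 2 + 2*F)
o = 23/2 ≈ 11.500
(o - 2)*(h(0*(6 - 4)) - 395) = (23/2 - 2)*((2 + 2*(0*(6 - 4))) - 395) = 19*((2 + 2*(0*2)) - 395)/2 = 19*((2 + 2*0) - 395)/2 = 19*((2 + 0) - 395)/2 = 19*(2 - 395)/2 = (19/2)*(-393) = -7467/2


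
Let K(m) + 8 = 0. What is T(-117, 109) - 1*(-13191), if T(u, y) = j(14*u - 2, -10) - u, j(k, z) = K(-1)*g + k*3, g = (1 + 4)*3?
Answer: 8268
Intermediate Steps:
K(m) = -8 (K(m) = -8 + 0 = -8)
g = 15 (g = 5*3 = 15)
j(k, z) = -120 + 3*k (j(k, z) = -8*15 + k*3 = -120 + 3*k)
T(u, y) = -126 + 41*u (T(u, y) = (-120 + 3*(14*u - 2)) - u = (-120 + 3*(-2 + 14*u)) - u = (-120 + (-6 + 42*u)) - u = (-126 + 42*u) - u = -126 + 41*u)
T(-117, 109) - 1*(-13191) = (-126 + 41*(-117)) - 1*(-13191) = (-126 - 4797) + 13191 = -4923 + 13191 = 8268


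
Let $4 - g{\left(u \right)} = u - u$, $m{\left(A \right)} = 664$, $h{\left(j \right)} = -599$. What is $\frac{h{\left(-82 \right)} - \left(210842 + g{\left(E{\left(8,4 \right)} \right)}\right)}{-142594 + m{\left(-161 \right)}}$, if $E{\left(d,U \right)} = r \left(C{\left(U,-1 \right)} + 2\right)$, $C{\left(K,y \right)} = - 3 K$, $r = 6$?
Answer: $\frac{42289}{28386} \approx 1.4898$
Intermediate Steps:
$E{\left(d,U \right)} = 12 - 18 U$ ($E{\left(d,U \right)} = 6 \left(- 3 U + 2\right) = 6 \left(2 - 3 U\right) = 12 - 18 U$)
$g{\left(u \right)} = 4$ ($g{\left(u \right)} = 4 - \left(u - u\right) = 4 - 0 = 4 + 0 = 4$)
$\frac{h{\left(-82 \right)} - \left(210842 + g{\left(E{\left(8,4 \right)} \right)}\right)}{-142594 + m{\left(-161 \right)}} = \frac{-599 - 210846}{-142594 + 664} = \frac{-599 - 210846}{-141930} = \left(-599 - 210846\right) \left(- \frac{1}{141930}\right) = \left(-211445\right) \left(- \frac{1}{141930}\right) = \frac{42289}{28386}$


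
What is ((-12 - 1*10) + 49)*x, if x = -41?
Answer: -1107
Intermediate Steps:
((-12 - 1*10) + 49)*x = ((-12 - 1*10) + 49)*(-41) = ((-12 - 10) + 49)*(-41) = (-22 + 49)*(-41) = 27*(-41) = -1107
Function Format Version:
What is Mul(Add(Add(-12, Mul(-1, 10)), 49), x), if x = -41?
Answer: -1107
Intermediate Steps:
Mul(Add(Add(-12, Mul(-1, 10)), 49), x) = Mul(Add(Add(-12, Mul(-1, 10)), 49), -41) = Mul(Add(Add(-12, -10), 49), -41) = Mul(Add(-22, 49), -41) = Mul(27, -41) = -1107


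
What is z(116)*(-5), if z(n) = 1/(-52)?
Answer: 5/52 ≈ 0.096154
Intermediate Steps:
z(n) = -1/52
z(116)*(-5) = -1/52*(-5) = 5/52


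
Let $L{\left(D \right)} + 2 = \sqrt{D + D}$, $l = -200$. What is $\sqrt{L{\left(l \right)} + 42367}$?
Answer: $\sqrt{42365 + 20 i} \approx 205.83 + 0.0486 i$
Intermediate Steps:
$L{\left(D \right)} = -2 + \sqrt{2} \sqrt{D}$ ($L{\left(D \right)} = -2 + \sqrt{D + D} = -2 + \sqrt{2 D} = -2 + \sqrt{2} \sqrt{D}$)
$\sqrt{L{\left(l \right)} + 42367} = \sqrt{\left(-2 + \sqrt{2} \sqrt{-200}\right) + 42367} = \sqrt{\left(-2 + \sqrt{2} \cdot 10 i \sqrt{2}\right) + 42367} = \sqrt{\left(-2 + 20 i\right) + 42367} = \sqrt{42365 + 20 i}$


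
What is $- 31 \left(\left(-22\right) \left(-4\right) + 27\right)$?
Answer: $-3565$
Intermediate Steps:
$- 31 \left(\left(-22\right) \left(-4\right) + 27\right) = - 31 \left(88 + 27\right) = \left(-31\right) 115 = -3565$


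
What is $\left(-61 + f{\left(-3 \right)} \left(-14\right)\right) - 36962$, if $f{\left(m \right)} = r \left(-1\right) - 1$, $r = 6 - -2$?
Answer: $-36897$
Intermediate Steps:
$r = 8$ ($r = 6 + 2 = 8$)
$f{\left(m \right)} = -9$ ($f{\left(m \right)} = 8 \left(-1\right) - 1 = -8 - 1 = -9$)
$\left(-61 + f{\left(-3 \right)} \left(-14\right)\right) - 36962 = \left(-61 - -126\right) - 36962 = \left(-61 + 126\right) - 36962 = 65 - 36962 = -36897$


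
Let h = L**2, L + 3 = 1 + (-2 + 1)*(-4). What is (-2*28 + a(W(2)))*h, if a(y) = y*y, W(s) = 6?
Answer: -80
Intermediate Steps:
a(y) = y**2
L = 2 (L = -3 + (1 + (-2 + 1)*(-4)) = -3 + (1 - 1*(-4)) = -3 + (1 + 4) = -3 + 5 = 2)
h = 4 (h = 2**2 = 4)
(-2*28 + a(W(2)))*h = (-2*28 + 6**2)*4 = (-56 + 36)*4 = -20*4 = -80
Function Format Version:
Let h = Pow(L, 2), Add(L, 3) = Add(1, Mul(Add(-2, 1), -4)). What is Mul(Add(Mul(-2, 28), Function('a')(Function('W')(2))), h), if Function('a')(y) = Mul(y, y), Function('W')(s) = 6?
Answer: -80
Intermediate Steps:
Function('a')(y) = Pow(y, 2)
L = 2 (L = Add(-3, Add(1, Mul(Add(-2, 1), -4))) = Add(-3, Add(1, Mul(-1, -4))) = Add(-3, Add(1, 4)) = Add(-3, 5) = 2)
h = 4 (h = Pow(2, 2) = 4)
Mul(Add(Mul(-2, 28), Function('a')(Function('W')(2))), h) = Mul(Add(Mul(-2, 28), Pow(6, 2)), 4) = Mul(Add(-56, 36), 4) = Mul(-20, 4) = -80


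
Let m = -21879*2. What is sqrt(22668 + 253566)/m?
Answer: -sqrt(276234)/43758 ≈ -0.012011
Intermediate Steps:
m = -43758
sqrt(22668 + 253566)/m = sqrt(22668 + 253566)/(-43758) = sqrt(276234)*(-1/43758) = -sqrt(276234)/43758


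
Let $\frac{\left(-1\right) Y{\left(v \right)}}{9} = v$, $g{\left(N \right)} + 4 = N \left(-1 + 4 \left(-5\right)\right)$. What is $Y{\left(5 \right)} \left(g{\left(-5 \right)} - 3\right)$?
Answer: $-4410$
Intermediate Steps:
$g{\left(N \right)} = -4 - 21 N$ ($g{\left(N \right)} = -4 + N \left(-1 + 4 \left(-5\right)\right) = -4 + N \left(-1 - 20\right) = -4 + N \left(-21\right) = -4 - 21 N$)
$Y{\left(v \right)} = - 9 v$
$Y{\left(5 \right)} \left(g{\left(-5 \right)} - 3\right) = \left(-9\right) 5 \left(\left(-4 - -105\right) - 3\right) = - 45 \left(\left(-4 + 105\right) - 3\right) = - 45 \left(101 - 3\right) = \left(-45\right) 98 = -4410$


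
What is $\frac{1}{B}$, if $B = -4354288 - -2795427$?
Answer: $- \frac{1}{1558861} \approx -6.4149 \cdot 10^{-7}$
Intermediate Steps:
$B = -1558861$ ($B = -4354288 + 2795427 = -1558861$)
$\frac{1}{B} = \frac{1}{-1558861} = - \frac{1}{1558861}$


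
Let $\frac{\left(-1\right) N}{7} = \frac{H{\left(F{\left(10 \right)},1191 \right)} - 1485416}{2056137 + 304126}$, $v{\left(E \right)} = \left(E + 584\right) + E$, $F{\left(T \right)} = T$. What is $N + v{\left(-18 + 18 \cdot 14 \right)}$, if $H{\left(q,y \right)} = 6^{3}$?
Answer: $\frac{2493393076}{2360263} \approx 1056.4$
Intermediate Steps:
$H{\left(q,y \right)} = 216$
$v{\left(E \right)} = 584 + 2 E$ ($v{\left(E \right)} = \left(584 + E\right) + E = 584 + 2 E$)
$N = \frac{10396400}{2360263}$ ($N = - 7 \frac{216 - 1485416}{2056137 + 304126} = - 7 \left(- \frac{1485200}{2360263}\right) = - 7 \left(\left(-1485200\right) \frac{1}{2360263}\right) = \left(-7\right) \left(- \frac{1485200}{2360263}\right) = \frac{10396400}{2360263} \approx 4.4048$)
$N + v{\left(-18 + 18 \cdot 14 \right)} = \frac{10396400}{2360263} + \left(584 + 2 \left(-18 + 18 \cdot 14\right)\right) = \frac{10396400}{2360263} + \left(584 + 2 \left(-18 + 252\right)\right) = \frac{10396400}{2360263} + \left(584 + 2 \cdot 234\right) = \frac{10396400}{2360263} + \left(584 + 468\right) = \frac{10396400}{2360263} + 1052 = \frac{2493393076}{2360263}$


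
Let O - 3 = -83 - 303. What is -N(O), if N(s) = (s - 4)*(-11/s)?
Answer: 4257/383 ≈ 11.115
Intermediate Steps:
O = -383 (O = 3 + (-83 - 303) = 3 - 386 = -383)
N(s) = -11*(-4 + s)/s (N(s) = (-4 + s)*(-11/s) = -11*(-4 + s)/s)
-N(O) = -(-11 + 44/(-383)) = -(-11 + 44*(-1/383)) = -(-11 - 44/383) = -1*(-4257/383) = 4257/383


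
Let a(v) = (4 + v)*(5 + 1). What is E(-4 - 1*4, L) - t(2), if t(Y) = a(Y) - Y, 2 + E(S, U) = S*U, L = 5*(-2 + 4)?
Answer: -116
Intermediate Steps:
L = 10 (L = 5*2 = 10)
a(v) = 24 + 6*v (a(v) = (4 + v)*6 = 24 + 6*v)
E(S, U) = -2 + S*U
t(Y) = 24 + 5*Y (t(Y) = (24 + 6*Y) - Y = 24 + 5*Y)
E(-4 - 1*4, L) - t(2) = (-2 + (-4 - 1*4)*10) - (24 + 5*2) = (-2 + (-4 - 4)*10) - (24 + 10) = (-2 - 8*10) - 1*34 = (-2 - 80) - 34 = -82 - 34 = -116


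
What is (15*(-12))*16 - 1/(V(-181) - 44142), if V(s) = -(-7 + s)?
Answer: -126587519/43954 ≈ -2880.0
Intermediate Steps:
V(s) = 7 - s
(15*(-12))*16 - 1/(V(-181) - 44142) = (15*(-12))*16 - 1/((7 - 1*(-181)) - 44142) = -180*16 - 1/((7 + 181) - 44142) = -2880 - 1/(188 - 44142) = -2880 - 1/(-43954) = -2880 - 1*(-1/43954) = -2880 + 1/43954 = -126587519/43954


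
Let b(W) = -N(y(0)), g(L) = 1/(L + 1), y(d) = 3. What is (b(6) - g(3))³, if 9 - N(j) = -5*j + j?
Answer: -614125/64 ≈ -9595.7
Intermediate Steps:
g(L) = 1/(1 + L)
N(j) = 9 + 4*j (N(j) = 9 - (-5*j + j) = 9 - (-4)*j = 9 + 4*j)
b(W) = -21 (b(W) = -(9 + 4*3) = -(9 + 12) = -1*21 = -21)
(b(6) - g(3))³ = (-21 - 1/(1 + 3))³ = (-21 - 1/4)³ = (-21 - 1*¼)³ = (-21 - ¼)³ = (-85/4)³ = -614125/64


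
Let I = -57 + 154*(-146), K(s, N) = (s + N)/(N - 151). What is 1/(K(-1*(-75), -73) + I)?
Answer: -112/2524593 ≈ -4.4364e-5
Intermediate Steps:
K(s, N) = (N + s)/(-151 + N)
I = -22541 (I = -57 - 22484 = -22541)
1/(K(-1*(-75), -73) + I) = 1/((-73 - 1*(-75))/(-151 - 73) - 22541) = 1/((-73 + 75)/(-224) - 22541) = 1/(-1/224*2 - 22541) = 1/(-1/112 - 22541) = 1/(-2524593/112) = -112/2524593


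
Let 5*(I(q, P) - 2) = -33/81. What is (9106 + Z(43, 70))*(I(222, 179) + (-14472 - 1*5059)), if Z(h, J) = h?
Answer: -24120661474/135 ≈ -1.7867e+8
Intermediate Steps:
I(q, P) = 259/135 (I(q, P) = 2 + (-33/81)/5 = 2 + (-33*1/81)/5 = 2 + (⅕)*(-11/27) = 2 - 11/135 = 259/135)
(9106 + Z(43, 70))*(I(222, 179) + (-14472 - 1*5059)) = (9106 + 43)*(259/135 + (-14472 - 1*5059)) = 9149*(259/135 + (-14472 - 5059)) = 9149*(259/135 - 19531) = 9149*(-2636426/135) = -24120661474/135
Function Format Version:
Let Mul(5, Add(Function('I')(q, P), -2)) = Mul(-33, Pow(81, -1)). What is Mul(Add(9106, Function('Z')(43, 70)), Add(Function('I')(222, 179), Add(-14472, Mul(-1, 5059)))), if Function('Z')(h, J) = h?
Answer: Rational(-24120661474, 135) ≈ -1.7867e+8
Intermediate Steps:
Function('I')(q, P) = Rational(259, 135) (Function('I')(q, P) = Add(2, Mul(Rational(1, 5), Mul(-33, Pow(81, -1)))) = Add(2, Mul(Rational(1, 5), Mul(-33, Rational(1, 81)))) = Add(2, Mul(Rational(1, 5), Rational(-11, 27))) = Add(2, Rational(-11, 135)) = Rational(259, 135))
Mul(Add(9106, Function('Z')(43, 70)), Add(Function('I')(222, 179), Add(-14472, Mul(-1, 5059)))) = Mul(Add(9106, 43), Add(Rational(259, 135), Add(-14472, Mul(-1, 5059)))) = Mul(9149, Add(Rational(259, 135), Add(-14472, -5059))) = Mul(9149, Add(Rational(259, 135), -19531)) = Mul(9149, Rational(-2636426, 135)) = Rational(-24120661474, 135)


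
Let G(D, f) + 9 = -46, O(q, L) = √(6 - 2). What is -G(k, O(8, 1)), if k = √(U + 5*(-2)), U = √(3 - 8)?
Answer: 55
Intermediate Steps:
U = I*√5 (U = √(-5) = I*√5 ≈ 2.2361*I)
O(q, L) = 2 (O(q, L) = √4 = 2)
k = √(-10 + I*√5) (k = √(I*√5 + 5*(-2)) = √(I*√5 - 10) = √(-10 + I*√5) ≈ 0.35139 + 3.1817*I)
G(D, f) = -55 (G(D, f) = -9 - 46 = -55)
-G(k, O(8, 1)) = -1*(-55) = 55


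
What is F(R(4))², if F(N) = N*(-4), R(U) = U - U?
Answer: 0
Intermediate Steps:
R(U) = 0
F(N) = -4*N
F(R(4))² = (-4*0)² = 0² = 0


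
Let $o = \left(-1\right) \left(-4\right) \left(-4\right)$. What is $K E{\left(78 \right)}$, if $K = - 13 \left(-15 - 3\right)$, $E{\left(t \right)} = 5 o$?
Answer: $-18720$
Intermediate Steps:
$o = -16$ ($o = 4 \left(-4\right) = -16$)
$E{\left(t \right)} = -80$ ($E{\left(t \right)} = 5 \left(-16\right) = -80$)
$K = 234$ ($K = \left(-13\right) \left(-18\right) = 234$)
$K E{\left(78 \right)} = 234 \left(-80\right) = -18720$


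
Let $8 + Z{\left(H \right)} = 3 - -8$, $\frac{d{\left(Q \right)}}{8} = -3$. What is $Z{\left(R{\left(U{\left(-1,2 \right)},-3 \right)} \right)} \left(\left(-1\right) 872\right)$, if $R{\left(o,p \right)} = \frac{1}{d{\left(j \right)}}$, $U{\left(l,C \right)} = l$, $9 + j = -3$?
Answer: $-2616$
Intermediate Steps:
$j = -12$ ($j = -9 - 3 = -12$)
$d{\left(Q \right)} = -24$ ($d{\left(Q \right)} = 8 \left(-3\right) = -24$)
$R{\left(o,p \right)} = - \frac{1}{24}$ ($R{\left(o,p \right)} = \frac{1}{-24} = - \frac{1}{24}$)
$Z{\left(H \right)} = 3$ ($Z{\left(H \right)} = -8 + \left(3 - -8\right) = -8 + \left(3 + 8\right) = -8 + 11 = 3$)
$Z{\left(R{\left(U{\left(-1,2 \right)},-3 \right)} \right)} \left(\left(-1\right) 872\right) = 3 \left(\left(-1\right) 872\right) = 3 \left(-872\right) = -2616$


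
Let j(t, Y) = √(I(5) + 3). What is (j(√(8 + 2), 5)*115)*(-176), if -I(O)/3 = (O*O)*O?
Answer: -40480*I*√93 ≈ -3.9038e+5*I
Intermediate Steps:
I(O) = -3*O³ (I(O) = -3*O*O*O = -3*O²*O = -3*O³)
j(t, Y) = 2*I*√93 (j(t, Y) = √(-3*5³ + 3) = √(-3*125 + 3) = √(-375 + 3) = √(-372) = 2*I*√93)
(j(√(8 + 2), 5)*115)*(-176) = ((2*I*√93)*115)*(-176) = (230*I*√93)*(-176) = -40480*I*√93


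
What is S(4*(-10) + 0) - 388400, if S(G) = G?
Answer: -388440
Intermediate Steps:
S(4*(-10) + 0) - 388400 = (4*(-10) + 0) - 388400 = (-40 + 0) - 388400 = -40 - 388400 = -388440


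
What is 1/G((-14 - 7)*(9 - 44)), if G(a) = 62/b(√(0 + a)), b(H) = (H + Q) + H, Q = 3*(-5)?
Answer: -15/62 + 7*√15/31 ≈ 0.63261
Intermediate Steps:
Q = -15
b(H) = -15 + 2*H (b(H) = (H - 15) + H = (-15 + H) + H = -15 + 2*H)
G(a) = 62/(-15 + 2*√a) (G(a) = 62/(-15 + 2*√(0 + a)) = 62/(-15 + 2*√a))
1/G((-14 - 7)*(9 - 44)) = 1/(62/(-15 + 2*√((-14 - 7)*(9 - 44)))) = 1/(62/(-15 + 2*√(-21*(-35)))) = 1/(62/(-15 + 2*√735)) = 1/(62/(-15 + 2*(7*√15))) = 1/(62/(-15 + 14*√15)) = -15/62 + 7*√15/31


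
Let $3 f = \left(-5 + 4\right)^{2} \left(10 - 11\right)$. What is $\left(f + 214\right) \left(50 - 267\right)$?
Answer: $- \frac{139097}{3} \approx -46366.0$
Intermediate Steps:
$f = - \frac{1}{3}$ ($f = \frac{\left(-5 + 4\right)^{2} \left(10 - 11\right)}{3} = \frac{\left(-1\right)^{2} \left(-1\right)}{3} = \frac{1 \left(-1\right)}{3} = \frac{1}{3} \left(-1\right) = - \frac{1}{3} \approx -0.33333$)
$\left(f + 214\right) \left(50 - 267\right) = \left(- \frac{1}{3} + 214\right) \left(50 - 267\right) = \frac{641}{3} \left(-217\right) = - \frac{139097}{3}$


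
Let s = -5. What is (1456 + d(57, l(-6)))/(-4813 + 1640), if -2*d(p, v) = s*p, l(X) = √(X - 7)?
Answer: -3197/6346 ≈ -0.50378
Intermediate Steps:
l(X) = √(-7 + X)
d(p, v) = 5*p/2 (d(p, v) = -(-5)*p/2 = 5*p/2)
(1456 + d(57, l(-6)))/(-4813 + 1640) = (1456 + (5/2)*57)/(-4813 + 1640) = (1456 + 285/2)/(-3173) = (3197/2)*(-1/3173) = -3197/6346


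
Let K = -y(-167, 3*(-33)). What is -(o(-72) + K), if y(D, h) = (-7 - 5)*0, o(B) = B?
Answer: 72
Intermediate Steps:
y(D, h) = 0 (y(D, h) = -12*0 = 0)
K = 0 (K = -1*0 = 0)
-(o(-72) + K) = -(-72 + 0) = -1*(-72) = 72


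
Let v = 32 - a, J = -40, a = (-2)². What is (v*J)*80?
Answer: -89600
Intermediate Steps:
a = 4
v = 28 (v = 32 - 1*4 = 32 - 4 = 28)
(v*J)*80 = (28*(-40))*80 = -1120*80 = -89600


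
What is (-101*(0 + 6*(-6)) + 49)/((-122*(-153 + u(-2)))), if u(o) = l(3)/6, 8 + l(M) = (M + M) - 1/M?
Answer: 3015/15311 ≈ 0.19692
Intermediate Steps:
l(M) = -8 - 1/M + 2*M (l(M) = -8 + ((M + M) - 1/M) = -8 + (2*M - 1/M) = -8 + (-1/M + 2*M) = -8 - 1/M + 2*M)
u(o) = -7/18 (u(o) = (-8 - 1/3 + 2*3)/6 = (-8 - 1*1/3 + 6)*(1/6) = (-8 - 1/3 + 6)*(1/6) = -7/3*1/6 = -7/18)
(-101*(0 + 6*(-6)) + 49)/((-122*(-153 + u(-2)))) = (-101*(0 + 6*(-6)) + 49)/((-122*(-153 - 7/18))) = (-101*(0 - 36) + 49)/((-122*(-2761/18))) = (-101*(-36) + 49)/(168421/9) = (3636 + 49)*(9/168421) = 3685*(9/168421) = 3015/15311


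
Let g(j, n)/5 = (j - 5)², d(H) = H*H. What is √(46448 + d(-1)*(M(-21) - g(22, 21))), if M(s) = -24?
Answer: √44979 ≈ 212.08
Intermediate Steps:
d(H) = H²
g(j, n) = 5*(-5 + j)² (g(j, n) = 5*(j - 5)² = 5*(-5 + j)²)
√(46448 + d(-1)*(M(-21) - g(22, 21))) = √(46448 + (-1)²*(-24 - 5*(-5 + 22)²)) = √(46448 + 1*(-24 - 5*17²)) = √(46448 + 1*(-24 - 5*289)) = √(46448 + 1*(-24 - 1*1445)) = √(46448 + 1*(-24 - 1445)) = √(46448 + 1*(-1469)) = √(46448 - 1469) = √44979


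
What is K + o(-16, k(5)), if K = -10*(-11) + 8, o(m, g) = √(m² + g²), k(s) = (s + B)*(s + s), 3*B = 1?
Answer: 118 + 16*√109/3 ≈ 173.68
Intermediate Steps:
B = ⅓ (B = (⅓)*1 = ⅓ ≈ 0.33333)
k(s) = 2*s*(⅓ + s) (k(s) = (s + ⅓)*(s + s) = (⅓ + s)*(2*s) = 2*s*(⅓ + s))
o(m, g) = √(g² + m²)
K = 118 (K = 110 + 8 = 118)
K + o(-16, k(5)) = 118 + √(((⅔)*5*(1 + 3*5))² + (-16)²) = 118 + √(((⅔)*5*(1 + 15))² + 256) = 118 + √(((⅔)*5*16)² + 256) = 118 + √((160/3)² + 256) = 118 + √(25600/9 + 256) = 118 + √(27904/9) = 118 + 16*√109/3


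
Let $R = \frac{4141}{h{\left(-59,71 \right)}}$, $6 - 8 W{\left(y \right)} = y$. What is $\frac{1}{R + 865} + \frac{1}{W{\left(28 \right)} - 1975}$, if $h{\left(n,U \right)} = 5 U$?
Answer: $\frac{1563541}{2462029776} \approx 0.00063506$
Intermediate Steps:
$W{\left(y \right)} = \frac{3}{4} - \frac{y}{8}$
$R = \frac{4141}{355}$ ($R = \frac{4141}{5 \cdot 71} = \frac{4141}{355} \approx 11.665$)
$\frac{1}{R + 865} + \frac{1}{W{\left(28 \right)} - 1975} = \frac{1}{\frac{4141}{355} + 865} + \frac{1}{\left(\frac{3}{4} - \frac{7}{2}\right) - 1975} = \frac{1}{\frac{311216}{355}} + \frac{1}{\left(\frac{3}{4} - \frac{7}{2}\right) - 1975} = \frac{355}{311216} + \frac{1}{- \frac{11}{4} - 1975} = \frac{355}{311216} + \frac{1}{- \frac{7911}{4}} = \frac{355}{311216} - \frac{4}{7911} = \frac{1563541}{2462029776}$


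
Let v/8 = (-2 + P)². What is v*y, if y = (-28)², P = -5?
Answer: 307328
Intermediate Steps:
v = 392 (v = 8*(-2 - 5)² = 8*(-7)² = 8*49 = 392)
y = 784
v*y = 392*784 = 307328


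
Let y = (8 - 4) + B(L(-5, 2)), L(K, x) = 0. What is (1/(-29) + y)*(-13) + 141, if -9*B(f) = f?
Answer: 2594/29 ≈ 89.448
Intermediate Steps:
B(f) = -f/9
y = 4 (y = (8 - 4) - 1/9*0 = 4 + 0 = 4)
(1/(-29) + y)*(-13) + 141 = (1/(-29) + 4)*(-13) + 141 = (-1/29 + 4)*(-13) + 141 = (115/29)*(-13) + 141 = -1495/29 + 141 = 2594/29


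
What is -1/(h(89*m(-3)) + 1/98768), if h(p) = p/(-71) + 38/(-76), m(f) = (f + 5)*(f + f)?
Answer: -7012528/101978031 ≈ -0.068765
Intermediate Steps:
m(f) = 2*f*(5 + f) (m(f) = (5 + f)*(2*f) = 2*f*(5 + f))
h(p) = -½ - p/71 (h(p) = p*(-1/71) + 38*(-1/76) = -p/71 - ½ = -½ - p/71)
-1/(h(89*m(-3)) + 1/98768) = -1/((-½ - 89*2*(-3)*(5 - 3)/71) + 1/98768) = -1/((-½ - 89*2*(-3)*2/71) + 1/98768) = -1/((-½ - 89*(-12)/71) + 1/98768) = -1/((-½ - 1/71*(-1068)) + 1/98768) = -1/((-½ + 1068/71) + 1/98768) = -1/(2065/142 + 1/98768) = -1/101978031/7012528 = -1*7012528/101978031 = -7012528/101978031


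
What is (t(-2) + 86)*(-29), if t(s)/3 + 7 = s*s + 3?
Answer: -2494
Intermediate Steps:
t(s) = -12 + 3*s² (t(s) = -21 + 3*(s*s + 3) = -21 + 3*(s² + 3) = -21 + 3*(3 + s²) = -21 + (9 + 3*s²) = -12 + 3*s²)
(t(-2) + 86)*(-29) = ((-12 + 3*(-2)²) + 86)*(-29) = ((-12 + 3*4) + 86)*(-29) = ((-12 + 12) + 86)*(-29) = (0 + 86)*(-29) = 86*(-29) = -2494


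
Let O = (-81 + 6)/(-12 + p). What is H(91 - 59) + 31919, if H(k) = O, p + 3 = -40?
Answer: 351124/11 ≈ 31920.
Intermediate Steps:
p = -43 (p = -3 - 40 = -43)
O = 15/11 (O = (-81 + 6)/(-12 - 43) = -75/(-55) = -75*(-1/55) = 15/11 ≈ 1.3636)
H(k) = 15/11
H(91 - 59) + 31919 = 15/11 + 31919 = 351124/11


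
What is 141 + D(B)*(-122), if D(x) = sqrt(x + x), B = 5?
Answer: 141 - 122*sqrt(10) ≈ -244.80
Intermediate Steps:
D(x) = sqrt(2)*sqrt(x) (D(x) = sqrt(2*x) = sqrt(2)*sqrt(x))
141 + D(B)*(-122) = 141 + (sqrt(2)*sqrt(5))*(-122) = 141 + sqrt(10)*(-122) = 141 - 122*sqrt(10)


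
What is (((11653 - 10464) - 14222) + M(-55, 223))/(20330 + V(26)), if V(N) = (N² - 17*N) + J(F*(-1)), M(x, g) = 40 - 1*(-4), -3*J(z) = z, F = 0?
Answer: -12989/20564 ≈ -0.63164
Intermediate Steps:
J(z) = -z/3
M(x, g) = 44 (M(x, g) = 40 + 4 = 44)
V(N) = N² - 17*N (V(N) = (N² - 17*N) - 0*(-1) = (N² - 17*N) - ⅓*0 = (N² - 17*N) + 0 = N² - 17*N)
(((11653 - 10464) - 14222) + M(-55, 223))/(20330 + V(26)) = (((11653 - 10464) - 14222) + 44)/(20330 + 26*(-17 + 26)) = ((1189 - 14222) + 44)/(20330 + 26*9) = (-13033 + 44)/(20330 + 234) = -12989/20564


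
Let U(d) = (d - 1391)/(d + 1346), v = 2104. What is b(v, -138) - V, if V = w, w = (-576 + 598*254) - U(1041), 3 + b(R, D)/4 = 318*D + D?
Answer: -111648906/341 ≈ -3.2742e+5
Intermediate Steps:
b(R, D) = -12 + 1276*D (b(R, D) = -12 + 4*(318*D + D) = -12 + 4*(319*D) = -12 + 1276*D)
U(d) = (-1391 + d)/(1346 + d)
w = 51598806/341 (w = (-576 + 598*254) - (-1391 + 1041)/(1346 + 1041) = (-576 + 151892) - (-350)/2387 = 151316 - (-350)/2387 = 151316 - 1*(-50/341) = 151316 + 50/341 = 51598806/341 ≈ 1.5132e+5)
V = 51598806/341 ≈ 1.5132e+5
b(v, -138) - V = (-12 + 1276*(-138)) - 1*51598806/341 = (-12 - 176088) - 51598806/341 = -176100 - 51598806/341 = -111648906/341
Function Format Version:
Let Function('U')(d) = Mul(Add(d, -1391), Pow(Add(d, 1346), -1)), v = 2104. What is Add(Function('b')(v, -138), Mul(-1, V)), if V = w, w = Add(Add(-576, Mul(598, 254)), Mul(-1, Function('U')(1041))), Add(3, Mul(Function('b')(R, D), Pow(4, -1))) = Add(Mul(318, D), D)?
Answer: Rational(-111648906, 341) ≈ -3.2742e+5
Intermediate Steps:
Function('b')(R, D) = Add(-12, Mul(1276, D)) (Function('b')(R, D) = Add(-12, Mul(4, Add(Mul(318, D), D))) = Add(-12, Mul(4, Mul(319, D))) = Add(-12, Mul(1276, D)))
Function('U')(d) = Mul(Pow(Add(1346, d), -1), Add(-1391, d)) (Function('U')(d) = Mul(Add(-1391, d), Pow(Add(1346, d), -1)) = Mul(Pow(Add(1346, d), -1), Add(-1391, d)))
w = Rational(51598806, 341) (w = Add(Add(-576, Mul(598, 254)), Mul(-1, Mul(Pow(Add(1346, 1041), -1), Add(-1391, 1041)))) = Add(Add(-576, 151892), Mul(-1, Mul(Pow(2387, -1), -350))) = Add(151316, Mul(-1, Mul(Rational(1, 2387), -350))) = Add(151316, Mul(-1, Rational(-50, 341))) = Add(151316, Rational(50, 341)) = Rational(51598806, 341) ≈ 1.5132e+5)
V = Rational(51598806, 341) ≈ 1.5132e+5
Add(Function('b')(v, -138), Mul(-1, V)) = Add(Add(-12, Mul(1276, -138)), Mul(-1, Rational(51598806, 341))) = Add(Add(-12, -176088), Rational(-51598806, 341)) = Add(-176100, Rational(-51598806, 341)) = Rational(-111648906, 341)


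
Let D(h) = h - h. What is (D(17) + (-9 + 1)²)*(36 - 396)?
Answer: -23040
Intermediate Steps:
D(h) = 0
(D(17) + (-9 + 1)²)*(36 - 396) = (0 + (-9 + 1)²)*(36 - 396) = (0 + (-8)²)*(-360) = (0 + 64)*(-360) = 64*(-360) = -23040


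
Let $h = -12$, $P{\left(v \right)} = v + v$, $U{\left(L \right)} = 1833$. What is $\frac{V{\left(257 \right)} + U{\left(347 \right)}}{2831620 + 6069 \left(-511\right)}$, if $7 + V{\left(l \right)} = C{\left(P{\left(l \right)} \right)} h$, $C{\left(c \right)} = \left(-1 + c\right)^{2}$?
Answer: $\frac{3156202}{269639} \approx 11.705$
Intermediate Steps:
$P{\left(v \right)} = 2 v$
$V{\left(l \right)} = -7 - 12 \left(-1 + 2 l\right)^{2}$ ($V{\left(l \right)} = -7 + \left(-1 + 2 l\right)^{2} \left(-12\right) = -7 - 12 \left(-1 + 2 l\right)^{2}$)
$\frac{V{\left(257 \right)} + U{\left(347 \right)}}{2831620 + 6069 \left(-511\right)} = \frac{\left(-19 - 48 \cdot 257^{2} + 48 \cdot 257\right) + 1833}{2831620 + 6069 \left(-511\right)} = \frac{\left(-19 - 3170352 + 12336\right) + 1833}{2831620 - 3101259} = \frac{\left(-19 - 3170352 + 12336\right) + 1833}{-269639} = \left(-3158035 + 1833\right) \left(- \frac{1}{269639}\right) = \left(-3156202\right) \left(- \frac{1}{269639}\right) = \frac{3156202}{269639}$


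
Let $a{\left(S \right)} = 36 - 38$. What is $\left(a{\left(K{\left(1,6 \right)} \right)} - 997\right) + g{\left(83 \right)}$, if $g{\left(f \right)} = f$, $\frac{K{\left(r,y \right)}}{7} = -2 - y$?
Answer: $-916$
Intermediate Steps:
$K{\left(r,y \right)} = -14 - 7 y$ ($K{\left(r,y \right)} = 7 \left(-2 - y\right) = -14 - 7 y$)
$a{\left(S \right)} = -2$ ($a{\left(S \right)} = 36 - 38 = -2$)
$\left(a{\left(K{\left(1,6 \right)} \right)} - 997\right) + g{\left(83 \right)} = \left(-2 - 997\right) + 83 = -999 + 83 = -916$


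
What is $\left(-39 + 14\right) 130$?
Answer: $-3250$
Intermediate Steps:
$\left(-39 + 14\right) 130 = \left(-25\right) 130 = -3250$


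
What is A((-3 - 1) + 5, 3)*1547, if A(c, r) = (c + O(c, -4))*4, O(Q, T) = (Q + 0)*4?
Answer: 30940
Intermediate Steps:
O(Q, T) = 4*Q (O(Q, T) = Q*4 = 4*Q)
A(c, r) = 20*c (A(c, r) = (c + 4*c)*4 = (5*c)*4 = 20*c)
A((-3 - 1) + 5, 3)*1547 = (20*((-3 - 1) + 5))*1547 = (20*(-4 + 5))*1547 = (20*1)*1547 = 20*1547 = 30940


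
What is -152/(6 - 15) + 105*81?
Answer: 76697/9 ≈ 8521.9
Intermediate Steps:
-152/(6 - 15) + 105*81 = -152/(-9) + 8505 = -152*(-1/9) + 8505 = 152/9 + 8505 = 76697/9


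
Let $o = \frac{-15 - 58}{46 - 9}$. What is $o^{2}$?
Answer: $\frac{5329}{1369} \approx 3.8926$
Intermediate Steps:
$o = - \frac{73}{37} \approx -1.973$
$o^{2} = \left(- \frac{73}{37}\right)^{2} = \frac{5329}{1369}$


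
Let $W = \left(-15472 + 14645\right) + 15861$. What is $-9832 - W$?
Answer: $-24866$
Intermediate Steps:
$W = 15034$ ($W = -827 + 15861 = 15034$)
$-9832 - W = -9832 - 15034 = -24866$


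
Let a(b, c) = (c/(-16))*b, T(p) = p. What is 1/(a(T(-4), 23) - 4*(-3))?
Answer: 4/71 ≈ 0.056338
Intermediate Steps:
a(b, c) = -b*c/16 (a(b, c) = (c*(-1/16))*b = (-c/16)*b = -b*c/16)
1/(a(T(-4), 23) - 4*(-3)) = 1/(-1/16*(-4)*23 - 4*(-3)) = 1/(23/4 + 12) = 1/(71/4) = 4/71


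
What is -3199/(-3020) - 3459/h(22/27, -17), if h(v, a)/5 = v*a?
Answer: 28802899/564740 ≈ 51.002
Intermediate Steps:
h(v, a) = 5*a*v (h(v, a) = 5*(v*a) = 5*(a*v) = 5*a*v)
-3199/(-3020) - 3459/h(22/27, -17) = -3199/(-3020) - 3459/(5*(-17)*(22/27)) = -3199*(-1/3020) - 3459/(5*(-17)*(22*(1/27))) = 3199/3020 - 3459/(5*(-17)*(22/27)) = 3199/3020 - 3459/(-1870/27) = 3199/3020 - 3459*(-27/1870) = 3199/3020 + 93393/1870 = 28802899/564740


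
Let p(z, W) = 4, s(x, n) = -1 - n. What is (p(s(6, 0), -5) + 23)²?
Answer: 729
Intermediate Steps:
(p(s(6, 0), -5) + 23)² = (4 + 23)² = 27² = 729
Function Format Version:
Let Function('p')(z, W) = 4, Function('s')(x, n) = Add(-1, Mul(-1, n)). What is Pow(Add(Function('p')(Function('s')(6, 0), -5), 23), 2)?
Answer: 729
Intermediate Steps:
Pow(Add(Function('p')(Function('s')(6, 0), -5), 23), 2) = Pow(Add(4, 23), 2) = Pow(27, 2) = 729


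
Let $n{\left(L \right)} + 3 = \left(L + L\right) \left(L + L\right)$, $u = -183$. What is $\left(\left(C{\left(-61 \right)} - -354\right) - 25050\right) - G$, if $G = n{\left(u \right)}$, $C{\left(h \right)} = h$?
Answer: $-158710$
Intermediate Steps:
$n{\left(L \right)} = -3 + 4 L^{2}$ ($n{\left(L \right)} = -3 + \left(L + L\right) \left(L + L\right) = -3 + 2 L 2 L = -3 + 4 L^{2}$)
$G = 133953$ ($G = -3 + 4 \left(-183\right)^{2} = -3 + 4 \cdot 33489 = -3 + 133956 = 133953$)
$\left(\left(C{\left(-61 \right)} - -354\right) - 25050\right) - G = \left(\left(-61 - -354\right) - 25050\right) - 133953 = \left(\left(-61 + 354\right) - 25050\right) - 133953 = \left(293 - 25050\right) - 133953 = -24757 - 133953 = -158710$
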